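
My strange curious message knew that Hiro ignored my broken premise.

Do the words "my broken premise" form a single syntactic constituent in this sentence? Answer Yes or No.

Yes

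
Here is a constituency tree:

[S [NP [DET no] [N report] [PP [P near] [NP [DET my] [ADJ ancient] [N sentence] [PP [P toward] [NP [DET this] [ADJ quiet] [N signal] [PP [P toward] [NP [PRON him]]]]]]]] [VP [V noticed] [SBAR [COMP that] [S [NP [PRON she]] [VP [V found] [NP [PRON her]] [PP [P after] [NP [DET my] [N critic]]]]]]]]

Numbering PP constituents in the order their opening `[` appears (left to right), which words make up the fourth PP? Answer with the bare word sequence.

after my critic

Opening `[PP` markers occur at word positions 3, 7, 11, 18; the fourth of these opens the constituent [PP after my critic].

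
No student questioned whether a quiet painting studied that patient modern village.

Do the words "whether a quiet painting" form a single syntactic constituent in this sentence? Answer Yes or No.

No

The sequence begins inside the complementizer "whether" and ends inside the clause "a quiet painting studied that patient modern village"; it crosses a phrase boundary, so no single node in the tree spans exactly those words.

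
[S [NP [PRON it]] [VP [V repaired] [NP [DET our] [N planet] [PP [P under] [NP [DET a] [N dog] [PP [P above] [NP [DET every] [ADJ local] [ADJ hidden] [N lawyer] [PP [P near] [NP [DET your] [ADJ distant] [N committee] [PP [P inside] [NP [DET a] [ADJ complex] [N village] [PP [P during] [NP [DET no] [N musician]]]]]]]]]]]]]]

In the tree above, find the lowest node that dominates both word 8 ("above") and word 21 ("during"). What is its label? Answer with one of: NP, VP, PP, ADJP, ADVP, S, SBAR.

Word 8 lies under S → VP → NP → PP → NP → PP → P; word 21 lies under S → VP → NP → PP → NP → PP → NP → PP → NP → PP → NP → PP → P. The lowest shared node is the PP.

PP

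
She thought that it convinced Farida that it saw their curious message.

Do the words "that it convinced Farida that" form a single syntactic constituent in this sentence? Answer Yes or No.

"that" belongs to the complementizer "that" while "that" belongs to the clause "it convinced Farida that it saw their curious message"; a span that runs across that boundary is not a single phrase.

No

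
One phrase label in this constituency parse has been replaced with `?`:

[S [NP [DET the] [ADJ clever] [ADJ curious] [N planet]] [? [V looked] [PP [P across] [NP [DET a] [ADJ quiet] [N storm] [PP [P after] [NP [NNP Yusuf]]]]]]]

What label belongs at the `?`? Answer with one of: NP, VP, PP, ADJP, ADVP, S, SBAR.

VP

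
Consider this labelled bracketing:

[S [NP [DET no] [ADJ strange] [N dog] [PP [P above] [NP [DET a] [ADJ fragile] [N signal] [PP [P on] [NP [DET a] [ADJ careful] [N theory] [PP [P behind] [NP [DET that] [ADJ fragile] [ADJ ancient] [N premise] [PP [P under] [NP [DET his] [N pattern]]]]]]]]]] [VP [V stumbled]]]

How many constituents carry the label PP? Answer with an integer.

Listing each PP by its span: [PP above a fragile signal on a careful theory behind that fragile ancient premise under his pattern]; [PP on a careful theory behind that fragile ancient premise under his pattern]; [PP behind that fragile ancient premise under his pattern]; [PP under his pattern] — that makes 4.

4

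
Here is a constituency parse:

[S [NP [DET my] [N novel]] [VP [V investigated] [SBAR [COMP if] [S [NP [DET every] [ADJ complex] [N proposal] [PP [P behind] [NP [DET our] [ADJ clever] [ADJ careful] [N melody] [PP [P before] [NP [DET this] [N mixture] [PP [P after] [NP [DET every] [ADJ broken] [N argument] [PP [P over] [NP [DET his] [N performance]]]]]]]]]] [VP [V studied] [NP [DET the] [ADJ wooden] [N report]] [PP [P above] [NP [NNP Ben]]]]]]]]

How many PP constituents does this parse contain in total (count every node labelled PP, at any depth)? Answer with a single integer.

Listing each PP by its span: [PP behind our clever careful melody before this mixture after every broken argument over his performance]; [PP before this mixture after every broken argument over his performance]; [PP after every broken argument over his performance]; [PP over his performance]; [PP above Ben] — that makes 5.

5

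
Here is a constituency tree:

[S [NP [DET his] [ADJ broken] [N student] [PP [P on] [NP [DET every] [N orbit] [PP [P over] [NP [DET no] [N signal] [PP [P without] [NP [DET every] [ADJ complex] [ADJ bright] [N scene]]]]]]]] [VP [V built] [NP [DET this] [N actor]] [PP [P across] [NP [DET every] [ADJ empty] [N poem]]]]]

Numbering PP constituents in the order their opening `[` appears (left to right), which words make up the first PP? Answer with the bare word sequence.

In left-to-right order the PP constituents are "on every orbit over no signal without every complex bright scene"; "over no signal without every complex bright scene"; "without every complex bright scene"; "across every empty poem". Number 1 is "on every orbit over no signal without every complex bright scene".

on every orbit over no signal without every complex bright scene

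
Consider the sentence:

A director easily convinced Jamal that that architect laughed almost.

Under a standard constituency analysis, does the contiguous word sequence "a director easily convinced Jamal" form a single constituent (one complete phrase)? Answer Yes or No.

No

"a" belongs to the noun phrase "a director" while "Jamal" belongs to the verb phrase "easily convinced Jamal that that architect laughed almost"; a span that runs across that boundary is not a single phrase.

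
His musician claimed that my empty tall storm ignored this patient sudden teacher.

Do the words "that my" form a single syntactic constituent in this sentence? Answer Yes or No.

No

The sequence begins inside the complementizer "that" and ends inside the clause "my empty tall storm ignored this patient sudden teacher"; it crosses a phrase boundary, so no single node in the tree spans exactly those words.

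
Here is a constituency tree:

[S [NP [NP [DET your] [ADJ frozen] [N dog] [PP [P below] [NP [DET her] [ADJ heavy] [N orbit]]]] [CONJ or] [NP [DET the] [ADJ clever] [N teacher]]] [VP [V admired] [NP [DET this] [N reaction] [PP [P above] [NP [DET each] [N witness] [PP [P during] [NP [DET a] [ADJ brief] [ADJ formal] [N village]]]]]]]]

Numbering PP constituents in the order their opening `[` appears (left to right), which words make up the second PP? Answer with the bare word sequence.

above each witness during a brief formal village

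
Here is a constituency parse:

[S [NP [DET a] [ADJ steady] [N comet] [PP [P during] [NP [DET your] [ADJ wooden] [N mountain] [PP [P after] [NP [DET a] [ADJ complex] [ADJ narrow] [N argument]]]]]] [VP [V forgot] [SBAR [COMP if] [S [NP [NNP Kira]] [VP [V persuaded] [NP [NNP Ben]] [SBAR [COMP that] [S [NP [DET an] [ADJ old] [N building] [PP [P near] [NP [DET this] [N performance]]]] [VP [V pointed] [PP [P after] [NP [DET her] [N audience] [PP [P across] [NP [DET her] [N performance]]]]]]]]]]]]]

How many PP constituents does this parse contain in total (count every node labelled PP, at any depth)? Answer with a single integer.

5

Listing each PP by its span: [PP during your wooden mountain after a complex narrow argument]; [PP after a complex narrow argument]; [PP near this performance]; [PP after her audience across her performance]; [PP across her performance] — that makes 5.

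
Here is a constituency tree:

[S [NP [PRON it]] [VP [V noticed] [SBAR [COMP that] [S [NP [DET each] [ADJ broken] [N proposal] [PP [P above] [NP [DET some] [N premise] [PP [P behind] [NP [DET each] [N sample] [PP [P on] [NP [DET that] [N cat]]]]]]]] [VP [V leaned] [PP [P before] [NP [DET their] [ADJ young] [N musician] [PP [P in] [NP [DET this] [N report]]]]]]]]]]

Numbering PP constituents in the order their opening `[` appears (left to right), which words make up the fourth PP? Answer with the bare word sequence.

The PP opening brackets appear, in order, over: "above some premise behind each sample on that cat"; "behind each sample on that cat"; "on that cat"; "before their young musician in this report"; "in this report". The fourth one spans "before their young musician in this report".

before their young musician in this report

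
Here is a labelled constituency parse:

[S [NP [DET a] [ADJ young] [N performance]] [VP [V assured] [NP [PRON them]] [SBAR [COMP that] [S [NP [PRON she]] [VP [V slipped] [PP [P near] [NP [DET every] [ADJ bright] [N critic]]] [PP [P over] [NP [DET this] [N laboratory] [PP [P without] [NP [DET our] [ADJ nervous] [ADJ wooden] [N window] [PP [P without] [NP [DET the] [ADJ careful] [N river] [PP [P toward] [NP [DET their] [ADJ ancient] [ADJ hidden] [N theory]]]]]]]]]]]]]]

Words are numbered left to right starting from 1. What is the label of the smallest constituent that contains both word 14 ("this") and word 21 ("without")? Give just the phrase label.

The smallest bracket enclosing both words is [NP this laboratory without our nervous wooden window without the careful river toward their ancient hidden theory], so the label is NP.

NP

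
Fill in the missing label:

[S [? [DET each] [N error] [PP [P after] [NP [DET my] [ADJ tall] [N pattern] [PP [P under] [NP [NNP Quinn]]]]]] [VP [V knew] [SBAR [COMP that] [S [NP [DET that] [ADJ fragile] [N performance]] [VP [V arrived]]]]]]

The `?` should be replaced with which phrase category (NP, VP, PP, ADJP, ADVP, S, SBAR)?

NP

A constituent whose immediate children are DET 'each', N 'error', PP is a noun phrase: NP.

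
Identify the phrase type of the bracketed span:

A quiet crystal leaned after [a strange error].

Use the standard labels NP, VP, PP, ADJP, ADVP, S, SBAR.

NP

The bracketed span "a strange error" is headed by "error", making it a noun phrase (NP).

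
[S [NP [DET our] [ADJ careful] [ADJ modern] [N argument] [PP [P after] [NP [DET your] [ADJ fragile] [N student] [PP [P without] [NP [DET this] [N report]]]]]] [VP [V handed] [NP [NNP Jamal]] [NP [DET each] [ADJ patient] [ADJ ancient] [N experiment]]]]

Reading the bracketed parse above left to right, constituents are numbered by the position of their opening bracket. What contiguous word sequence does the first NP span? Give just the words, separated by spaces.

In left-to-right order the NP constituents are "our careful modern argument after your fragile student without this report"; "your fragile student without this report"; "this report"; "Jamal"; "each patient ancient experiment". Number 1 is "our careful modern argument after your fragile student without this report".

our careful modern argument after your fragile student without this report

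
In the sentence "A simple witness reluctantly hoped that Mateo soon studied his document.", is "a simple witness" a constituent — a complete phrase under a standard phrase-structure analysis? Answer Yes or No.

"a simple witness" is exactly the noun phrase [NP a simple witness], a complete constituent.

Yes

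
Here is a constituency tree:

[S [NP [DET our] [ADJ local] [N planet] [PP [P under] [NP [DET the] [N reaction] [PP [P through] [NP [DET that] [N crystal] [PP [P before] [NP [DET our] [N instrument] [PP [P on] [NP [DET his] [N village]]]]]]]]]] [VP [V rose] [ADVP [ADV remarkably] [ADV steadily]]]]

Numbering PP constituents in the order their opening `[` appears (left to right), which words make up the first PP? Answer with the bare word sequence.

The PP opening brackets appear, in order, over: "under the reaction through that crystal before our instrument on his village"; "through that crystal before our instrument on his village"; "before our instrument on his village"; "on his village". The first one spans "under the reaction through that crystal before our instrument on his village".

under the reaction through that crystal before our instrument on his village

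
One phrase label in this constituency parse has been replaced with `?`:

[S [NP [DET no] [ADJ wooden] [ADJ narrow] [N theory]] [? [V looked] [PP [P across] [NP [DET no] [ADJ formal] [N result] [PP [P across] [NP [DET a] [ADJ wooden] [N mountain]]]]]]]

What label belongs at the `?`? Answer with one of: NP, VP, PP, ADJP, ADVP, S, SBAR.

The `?` node immediately contains: V 'looked', PP. That is the internal structure of a verb phrase, so the label is VP.

VP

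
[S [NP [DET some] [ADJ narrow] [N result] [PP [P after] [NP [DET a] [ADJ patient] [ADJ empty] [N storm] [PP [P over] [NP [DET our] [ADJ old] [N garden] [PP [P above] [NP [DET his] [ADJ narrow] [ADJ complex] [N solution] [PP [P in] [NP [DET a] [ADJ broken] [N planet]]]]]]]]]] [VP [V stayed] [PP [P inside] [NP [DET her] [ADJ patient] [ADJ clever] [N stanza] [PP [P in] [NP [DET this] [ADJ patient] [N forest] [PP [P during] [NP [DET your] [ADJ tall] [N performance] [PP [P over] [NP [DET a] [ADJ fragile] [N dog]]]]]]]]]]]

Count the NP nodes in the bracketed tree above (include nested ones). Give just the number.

9

Listing each NP by its span: [NP some narrow result after a patient empty storm over our old garden above his narrow complex solution in a broken planet]; [NP a patient empty storm over our old garden above his narrow complex solution in a broken planet]; [NP our old garden above his narrow complex solution in a broken planet]; [NP his narrow complex solution in a broken planet]; [NP a broken planet]; [NP her patient clever stanza in this patient forest during your tall performance over a fragile dog] … — that makes 9.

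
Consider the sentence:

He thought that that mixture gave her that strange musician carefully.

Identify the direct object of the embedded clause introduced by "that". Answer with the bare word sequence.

that strange musician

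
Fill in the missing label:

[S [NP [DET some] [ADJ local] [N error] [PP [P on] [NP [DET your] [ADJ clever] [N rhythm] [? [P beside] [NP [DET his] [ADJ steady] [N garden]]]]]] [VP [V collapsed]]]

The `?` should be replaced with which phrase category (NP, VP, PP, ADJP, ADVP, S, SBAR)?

Looking at what the `?` directly dominates — P 'beside', NP — this is a prepositional phrase (PP).

PP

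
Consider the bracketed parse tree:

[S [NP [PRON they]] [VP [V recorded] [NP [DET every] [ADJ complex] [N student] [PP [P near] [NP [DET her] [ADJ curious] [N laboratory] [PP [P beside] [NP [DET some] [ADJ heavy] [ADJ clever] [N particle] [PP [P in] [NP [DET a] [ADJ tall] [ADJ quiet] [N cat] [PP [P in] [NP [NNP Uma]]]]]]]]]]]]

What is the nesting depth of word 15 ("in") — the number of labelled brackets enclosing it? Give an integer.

The word sits inside P, which is inside PP, inside NP, inside PP, inside NP, inside PP, inside NP, inside VP, inside S — 9 brackets in all.

9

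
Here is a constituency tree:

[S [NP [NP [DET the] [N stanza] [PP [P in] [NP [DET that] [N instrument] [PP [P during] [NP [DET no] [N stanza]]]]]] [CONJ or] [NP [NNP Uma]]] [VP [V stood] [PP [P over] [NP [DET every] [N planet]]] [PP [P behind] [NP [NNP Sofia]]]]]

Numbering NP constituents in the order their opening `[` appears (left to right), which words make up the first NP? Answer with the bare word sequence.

the stanza in that instrument during no stanza or Uma

The NP opening brackets appear, in order, over: "the stanza in that instrument during no stanza or Uma"; "the stanza in that instrument during no stanza"; "that instrument during no stanza"; "no stanza"; "Uma"; "every planet"; "Sofia". The first one spans "the stanza in that instrument during no stanza or Uma".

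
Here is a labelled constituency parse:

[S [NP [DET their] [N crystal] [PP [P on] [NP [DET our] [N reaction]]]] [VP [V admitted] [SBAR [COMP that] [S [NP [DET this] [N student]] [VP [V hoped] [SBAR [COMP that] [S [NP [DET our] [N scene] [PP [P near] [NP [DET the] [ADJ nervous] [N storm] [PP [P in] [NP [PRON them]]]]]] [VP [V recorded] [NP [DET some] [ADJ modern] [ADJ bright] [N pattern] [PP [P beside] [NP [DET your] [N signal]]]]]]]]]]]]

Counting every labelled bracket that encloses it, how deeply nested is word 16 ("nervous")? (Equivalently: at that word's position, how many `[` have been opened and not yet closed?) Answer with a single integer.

11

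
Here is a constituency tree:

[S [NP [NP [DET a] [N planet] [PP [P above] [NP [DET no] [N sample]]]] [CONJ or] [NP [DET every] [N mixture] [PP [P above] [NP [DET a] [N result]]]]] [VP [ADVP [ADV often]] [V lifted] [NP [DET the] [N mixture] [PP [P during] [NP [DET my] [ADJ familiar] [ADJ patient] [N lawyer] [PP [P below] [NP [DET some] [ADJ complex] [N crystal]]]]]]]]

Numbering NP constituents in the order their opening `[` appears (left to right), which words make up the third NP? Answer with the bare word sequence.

no sample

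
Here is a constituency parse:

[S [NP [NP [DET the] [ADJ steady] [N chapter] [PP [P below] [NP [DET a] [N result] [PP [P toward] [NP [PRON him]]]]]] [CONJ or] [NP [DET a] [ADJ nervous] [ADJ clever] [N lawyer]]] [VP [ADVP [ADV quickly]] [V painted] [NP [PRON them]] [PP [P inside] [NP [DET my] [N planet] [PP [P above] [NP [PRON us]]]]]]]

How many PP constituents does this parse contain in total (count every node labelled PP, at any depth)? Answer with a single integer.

4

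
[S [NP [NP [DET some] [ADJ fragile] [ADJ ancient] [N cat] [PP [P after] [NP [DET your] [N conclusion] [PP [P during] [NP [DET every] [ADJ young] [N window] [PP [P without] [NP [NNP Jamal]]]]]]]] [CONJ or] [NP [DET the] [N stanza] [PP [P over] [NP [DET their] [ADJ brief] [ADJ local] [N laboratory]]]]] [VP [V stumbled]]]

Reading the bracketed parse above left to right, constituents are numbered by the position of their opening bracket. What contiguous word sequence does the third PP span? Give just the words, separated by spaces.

without Jamal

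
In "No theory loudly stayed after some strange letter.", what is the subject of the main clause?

The subject of the main clause is the NP immediately before the verb "stayed": "no theory".

no theory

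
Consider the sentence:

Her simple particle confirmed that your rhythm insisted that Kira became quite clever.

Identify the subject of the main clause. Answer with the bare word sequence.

her simple particle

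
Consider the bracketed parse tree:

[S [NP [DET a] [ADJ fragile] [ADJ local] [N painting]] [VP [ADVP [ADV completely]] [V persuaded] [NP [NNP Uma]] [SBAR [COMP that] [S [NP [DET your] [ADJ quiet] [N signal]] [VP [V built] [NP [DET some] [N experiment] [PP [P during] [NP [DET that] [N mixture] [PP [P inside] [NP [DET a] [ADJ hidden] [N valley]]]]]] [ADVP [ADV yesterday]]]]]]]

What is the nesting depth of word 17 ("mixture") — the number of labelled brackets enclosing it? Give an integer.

Path from the root down to the word: S → VP → SBAR → S → VP → NP → PP → NP → N. That is 9 enclosing brackets.

9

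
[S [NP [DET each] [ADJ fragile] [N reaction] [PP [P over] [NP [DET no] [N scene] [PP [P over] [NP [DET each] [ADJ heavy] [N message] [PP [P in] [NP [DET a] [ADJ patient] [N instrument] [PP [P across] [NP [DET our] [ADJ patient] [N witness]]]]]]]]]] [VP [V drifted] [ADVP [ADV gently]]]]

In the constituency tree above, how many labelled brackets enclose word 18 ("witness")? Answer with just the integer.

11

The word sits inside N, which is inside NP, inside PP, inside NP, inside PP, inside NP, inside PP, inside NP, inside PP, inside NP, inside S — 11 brackets in all.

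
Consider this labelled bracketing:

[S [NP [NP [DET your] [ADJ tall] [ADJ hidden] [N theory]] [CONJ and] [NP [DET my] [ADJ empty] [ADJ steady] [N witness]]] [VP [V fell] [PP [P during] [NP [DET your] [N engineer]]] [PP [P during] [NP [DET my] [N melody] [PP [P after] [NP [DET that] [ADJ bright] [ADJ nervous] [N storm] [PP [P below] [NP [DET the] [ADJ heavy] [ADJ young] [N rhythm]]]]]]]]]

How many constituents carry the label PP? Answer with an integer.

4

The PP constituents are: [PP during your engineer]; [PP during my melody after that bright nervous storm below the heavy young rhythm]; [PP after that bright nervous storm below the heavy young rhythm]; [PP below the heavy young rhythm]. Total: 4.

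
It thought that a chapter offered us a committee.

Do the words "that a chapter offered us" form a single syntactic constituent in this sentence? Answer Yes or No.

No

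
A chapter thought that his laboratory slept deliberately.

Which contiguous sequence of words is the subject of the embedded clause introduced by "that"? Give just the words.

The subject of the embedded clause introduced by "that" is the NP immediately before the verb "slept": "his laboratory".

his laboratory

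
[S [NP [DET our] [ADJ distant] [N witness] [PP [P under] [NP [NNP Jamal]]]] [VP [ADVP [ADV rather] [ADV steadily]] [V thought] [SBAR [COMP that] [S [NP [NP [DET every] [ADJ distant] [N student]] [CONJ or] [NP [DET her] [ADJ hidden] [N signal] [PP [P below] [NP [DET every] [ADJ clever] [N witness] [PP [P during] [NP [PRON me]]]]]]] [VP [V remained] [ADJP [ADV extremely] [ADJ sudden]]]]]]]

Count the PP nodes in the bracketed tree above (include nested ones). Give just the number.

3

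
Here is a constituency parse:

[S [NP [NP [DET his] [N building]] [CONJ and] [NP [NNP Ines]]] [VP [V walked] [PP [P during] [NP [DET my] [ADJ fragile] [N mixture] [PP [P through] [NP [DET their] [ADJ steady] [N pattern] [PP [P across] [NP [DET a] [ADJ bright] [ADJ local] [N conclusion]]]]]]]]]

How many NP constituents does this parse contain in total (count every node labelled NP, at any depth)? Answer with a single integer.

6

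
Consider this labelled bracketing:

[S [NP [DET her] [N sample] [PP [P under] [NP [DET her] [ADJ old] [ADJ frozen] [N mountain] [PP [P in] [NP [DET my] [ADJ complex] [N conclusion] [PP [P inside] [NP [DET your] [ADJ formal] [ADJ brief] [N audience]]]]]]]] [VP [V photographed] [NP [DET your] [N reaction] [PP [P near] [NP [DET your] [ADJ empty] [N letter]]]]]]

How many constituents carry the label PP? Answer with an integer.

4

The PP constituents are: [PP under her old frozen mountain in my complex conclusion inside your formal brief audience]; [PP in my complex conclusion inside your formal brief audience]; [PP inside your formal brief audience]; [PP near your empty letter]. Total: 4.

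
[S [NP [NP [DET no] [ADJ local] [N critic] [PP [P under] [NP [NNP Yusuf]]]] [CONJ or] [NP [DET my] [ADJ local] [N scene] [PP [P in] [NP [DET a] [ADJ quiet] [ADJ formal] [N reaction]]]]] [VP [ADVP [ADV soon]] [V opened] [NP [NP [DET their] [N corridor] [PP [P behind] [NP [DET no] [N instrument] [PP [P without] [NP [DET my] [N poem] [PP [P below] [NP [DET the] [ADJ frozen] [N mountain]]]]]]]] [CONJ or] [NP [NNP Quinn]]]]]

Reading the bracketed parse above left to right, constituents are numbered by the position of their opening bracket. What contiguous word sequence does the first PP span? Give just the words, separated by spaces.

under Yusuf

The PP opening brackets appear, in order, over: "under Yusuf"; "in a quiet formal reaction"; "behind no instrument without my poem below the frozen mountain"; "without my poem below the frozen mountain"; "below the frozen mountain". The first one spans "under Yusuf".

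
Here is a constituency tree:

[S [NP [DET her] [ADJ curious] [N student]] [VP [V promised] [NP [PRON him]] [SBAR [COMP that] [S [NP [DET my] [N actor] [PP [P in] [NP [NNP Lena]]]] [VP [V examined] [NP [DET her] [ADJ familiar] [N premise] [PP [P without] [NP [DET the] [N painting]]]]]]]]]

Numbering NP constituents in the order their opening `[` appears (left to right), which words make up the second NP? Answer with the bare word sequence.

The NP opening brackets appear, in order, over: "her curious student"; "him"; "my actor in Lena"; "Lena"; "her familiar premise without the painting"; "the painting". The second one spans "him".

him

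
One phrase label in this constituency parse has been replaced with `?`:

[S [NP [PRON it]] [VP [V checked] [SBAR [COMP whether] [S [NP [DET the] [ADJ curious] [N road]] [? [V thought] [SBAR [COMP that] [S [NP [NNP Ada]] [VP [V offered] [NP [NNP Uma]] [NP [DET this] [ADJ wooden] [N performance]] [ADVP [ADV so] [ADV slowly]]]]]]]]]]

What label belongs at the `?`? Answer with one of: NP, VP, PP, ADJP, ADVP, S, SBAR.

VP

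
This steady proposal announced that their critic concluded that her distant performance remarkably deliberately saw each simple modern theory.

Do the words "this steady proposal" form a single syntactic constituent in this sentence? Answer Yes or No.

Yes

The sequence corresponds to a single NP node — the noun phrase "this steady proposal".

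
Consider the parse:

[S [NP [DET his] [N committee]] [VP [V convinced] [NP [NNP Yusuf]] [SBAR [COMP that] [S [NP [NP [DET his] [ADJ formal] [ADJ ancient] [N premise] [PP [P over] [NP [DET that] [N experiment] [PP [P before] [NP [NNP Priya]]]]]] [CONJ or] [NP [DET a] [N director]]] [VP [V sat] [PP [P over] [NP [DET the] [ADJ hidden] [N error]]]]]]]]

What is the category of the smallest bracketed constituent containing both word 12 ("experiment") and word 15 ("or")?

NP

Word 12 lies under S → VP → SBAR → S → NP → NP → PP → NP → N; word 15 lies under S → VP → SBAR → S → NP → CONJ. The lowest shared node is the NP.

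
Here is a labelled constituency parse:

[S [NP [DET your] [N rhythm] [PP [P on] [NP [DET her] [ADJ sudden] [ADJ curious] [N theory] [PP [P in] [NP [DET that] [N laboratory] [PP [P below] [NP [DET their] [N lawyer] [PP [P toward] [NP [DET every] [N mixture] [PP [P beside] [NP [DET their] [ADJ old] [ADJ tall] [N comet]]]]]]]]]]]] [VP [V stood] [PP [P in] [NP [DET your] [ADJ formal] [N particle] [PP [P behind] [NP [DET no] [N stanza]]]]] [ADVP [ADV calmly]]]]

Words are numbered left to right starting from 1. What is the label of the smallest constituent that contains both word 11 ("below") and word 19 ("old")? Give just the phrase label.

The smallest bracket enclosing both words is [PP below their lawyer toward every mixture beside their old tall comet], so the label is PP.

PP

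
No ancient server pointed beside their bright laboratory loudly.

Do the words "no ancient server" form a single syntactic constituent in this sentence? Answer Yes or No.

Yes

These words form the whole noun phrase headed by "server", so yes — one constituent.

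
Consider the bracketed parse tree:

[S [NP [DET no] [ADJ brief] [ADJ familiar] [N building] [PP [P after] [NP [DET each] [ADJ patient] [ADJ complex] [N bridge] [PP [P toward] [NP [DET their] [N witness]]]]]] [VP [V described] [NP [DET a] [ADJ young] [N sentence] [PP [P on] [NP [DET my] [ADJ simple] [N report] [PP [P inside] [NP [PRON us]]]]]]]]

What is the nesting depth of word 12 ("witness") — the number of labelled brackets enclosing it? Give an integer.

7

The word sits inside N, which is inside NP, inside PP, inside NP, inside PP, inside NP, inside S — 7 brackets in all.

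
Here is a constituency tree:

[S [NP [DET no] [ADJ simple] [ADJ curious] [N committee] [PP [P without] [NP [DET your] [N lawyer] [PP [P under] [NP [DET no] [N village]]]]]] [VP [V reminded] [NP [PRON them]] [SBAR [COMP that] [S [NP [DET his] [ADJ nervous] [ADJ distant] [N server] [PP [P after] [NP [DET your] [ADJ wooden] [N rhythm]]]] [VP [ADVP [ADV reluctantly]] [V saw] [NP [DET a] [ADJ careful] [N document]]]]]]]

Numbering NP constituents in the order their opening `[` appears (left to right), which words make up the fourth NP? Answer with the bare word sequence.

In left-to-right order the NP constituents are "no simple curious committee without your lawyer under no village"; "your lawyer under no village"; "no village"; "them"; "his nervous distant server after your wooden rhythm"; "your wooden rhythm"; "a careful document". Number 4 is "them".

them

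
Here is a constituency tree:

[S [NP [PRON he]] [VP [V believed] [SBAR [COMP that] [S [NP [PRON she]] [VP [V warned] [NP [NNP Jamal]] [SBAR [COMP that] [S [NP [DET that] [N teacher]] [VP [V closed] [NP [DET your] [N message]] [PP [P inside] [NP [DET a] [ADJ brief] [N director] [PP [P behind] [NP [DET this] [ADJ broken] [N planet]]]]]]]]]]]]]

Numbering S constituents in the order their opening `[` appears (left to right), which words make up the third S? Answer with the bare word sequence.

that teacher closed your message inside a brief director behind this broken planet

Opening `[S` markers occur at word positions 1, 4, 8; the third of these opens the constituent [S that teacher closed your message inside a brief director behind this broken planet].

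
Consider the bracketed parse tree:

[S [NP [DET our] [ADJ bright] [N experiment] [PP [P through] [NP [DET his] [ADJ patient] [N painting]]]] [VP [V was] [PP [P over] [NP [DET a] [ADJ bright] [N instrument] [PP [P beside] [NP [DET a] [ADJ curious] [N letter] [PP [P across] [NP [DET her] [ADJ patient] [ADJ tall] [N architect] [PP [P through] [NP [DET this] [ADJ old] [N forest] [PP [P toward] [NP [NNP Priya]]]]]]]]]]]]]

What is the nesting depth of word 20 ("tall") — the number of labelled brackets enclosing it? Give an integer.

9

The word sits inside ADJ, which is inside NP, inside PP, inside NP, inside PP, inside NP, inside PP, inside VP, inside S — 9 brackets in all.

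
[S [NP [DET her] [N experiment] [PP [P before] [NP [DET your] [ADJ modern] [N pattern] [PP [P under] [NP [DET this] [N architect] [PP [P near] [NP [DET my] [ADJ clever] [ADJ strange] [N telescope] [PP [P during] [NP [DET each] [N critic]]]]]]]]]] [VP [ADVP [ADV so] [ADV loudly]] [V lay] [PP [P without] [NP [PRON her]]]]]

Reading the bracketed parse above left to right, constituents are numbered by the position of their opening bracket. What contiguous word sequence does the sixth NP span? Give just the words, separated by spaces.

her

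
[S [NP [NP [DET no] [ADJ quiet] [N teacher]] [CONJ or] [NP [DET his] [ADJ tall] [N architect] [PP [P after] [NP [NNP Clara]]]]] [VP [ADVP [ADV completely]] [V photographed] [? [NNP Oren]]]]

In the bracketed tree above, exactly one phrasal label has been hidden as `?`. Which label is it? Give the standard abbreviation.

A constituent whose immediate children are NNP 'Oren' is a noun phrase: NP.

NP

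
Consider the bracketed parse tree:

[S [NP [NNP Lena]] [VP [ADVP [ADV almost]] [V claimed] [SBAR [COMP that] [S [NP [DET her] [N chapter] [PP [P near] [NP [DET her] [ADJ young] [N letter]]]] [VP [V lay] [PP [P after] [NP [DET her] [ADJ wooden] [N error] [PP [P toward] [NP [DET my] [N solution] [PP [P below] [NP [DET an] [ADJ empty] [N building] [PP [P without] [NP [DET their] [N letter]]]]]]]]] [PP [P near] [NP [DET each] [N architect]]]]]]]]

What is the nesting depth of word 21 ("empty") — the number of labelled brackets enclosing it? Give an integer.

12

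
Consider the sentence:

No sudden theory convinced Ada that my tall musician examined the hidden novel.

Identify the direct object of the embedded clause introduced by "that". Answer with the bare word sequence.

the hidden novel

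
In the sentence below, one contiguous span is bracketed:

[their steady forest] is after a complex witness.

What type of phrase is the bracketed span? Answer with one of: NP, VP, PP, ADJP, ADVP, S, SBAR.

NP

"forest" is the head of the bracketed span, so the span is a noun phrase: NP.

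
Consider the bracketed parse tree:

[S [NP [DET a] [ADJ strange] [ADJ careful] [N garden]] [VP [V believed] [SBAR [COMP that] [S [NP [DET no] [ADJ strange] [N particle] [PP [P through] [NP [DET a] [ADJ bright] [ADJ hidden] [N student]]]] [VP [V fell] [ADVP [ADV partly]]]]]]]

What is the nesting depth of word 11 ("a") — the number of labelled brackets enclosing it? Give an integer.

The word sits inside DET, which is inside NP, inside PP, inside NP, inside S, inside SBAR, inside VP, inside S — 8 brackets in all.

8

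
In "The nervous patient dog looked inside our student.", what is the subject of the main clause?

"the nervous patient dog" is the NP that combines with the VP headed by "looked" to form the main clause — the subject.

the nervous patient dog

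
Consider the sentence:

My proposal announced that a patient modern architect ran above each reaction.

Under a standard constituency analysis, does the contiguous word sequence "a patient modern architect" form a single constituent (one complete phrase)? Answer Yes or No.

Yes

These words form the whole noun phrase headed by "architect", so yes — one constituent.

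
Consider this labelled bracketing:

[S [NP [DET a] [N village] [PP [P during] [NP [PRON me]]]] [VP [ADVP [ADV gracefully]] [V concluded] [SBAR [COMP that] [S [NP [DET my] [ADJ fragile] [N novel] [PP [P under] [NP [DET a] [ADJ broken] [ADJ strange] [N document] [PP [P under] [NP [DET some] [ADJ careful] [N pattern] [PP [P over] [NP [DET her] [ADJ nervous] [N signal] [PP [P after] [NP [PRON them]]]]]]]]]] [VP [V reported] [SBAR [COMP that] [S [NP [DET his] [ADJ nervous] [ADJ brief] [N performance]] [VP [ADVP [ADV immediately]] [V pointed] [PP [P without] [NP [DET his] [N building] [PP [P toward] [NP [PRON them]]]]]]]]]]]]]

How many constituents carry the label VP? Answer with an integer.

3

The VP constituents are: [VP gracefully concluded that my fragile novel under a broken strange document under some careful pattern over her nervous signal after them reported that his nervous brief performance immediately pointed without his building toward them]; [VP reported that his nervous brief performance immediately pointed without his building toward them]; [VP immediately pointed without his building toward them]. Total: 3.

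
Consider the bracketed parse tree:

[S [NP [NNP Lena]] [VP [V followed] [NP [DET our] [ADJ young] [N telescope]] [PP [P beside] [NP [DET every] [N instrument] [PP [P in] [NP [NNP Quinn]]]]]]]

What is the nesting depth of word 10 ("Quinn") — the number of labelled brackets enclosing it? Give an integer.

7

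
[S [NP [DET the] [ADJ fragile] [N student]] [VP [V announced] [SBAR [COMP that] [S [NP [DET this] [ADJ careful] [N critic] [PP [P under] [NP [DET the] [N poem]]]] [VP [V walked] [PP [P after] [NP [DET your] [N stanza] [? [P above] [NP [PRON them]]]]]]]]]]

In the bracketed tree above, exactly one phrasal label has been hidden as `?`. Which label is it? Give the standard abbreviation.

PP

A constituent whose immediate children are P 'above', NP is a prepositional phrase: PP.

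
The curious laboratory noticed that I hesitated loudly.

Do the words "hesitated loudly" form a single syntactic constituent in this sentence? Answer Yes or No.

Yes

These words form the whole verb phrase headed by "hesitated", so yes — one constituent.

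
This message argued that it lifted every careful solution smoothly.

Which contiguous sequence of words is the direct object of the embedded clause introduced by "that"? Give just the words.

Within the embedded clause introduced by "that", the direct object of "lifted" is "every careful solution".

every careful solution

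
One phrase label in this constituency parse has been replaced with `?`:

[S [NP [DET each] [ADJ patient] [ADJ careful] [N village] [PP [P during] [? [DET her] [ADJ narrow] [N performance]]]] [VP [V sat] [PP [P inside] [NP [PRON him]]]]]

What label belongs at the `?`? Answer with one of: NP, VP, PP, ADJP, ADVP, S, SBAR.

NP

The `?` node immediately contains: DET 'her', ADJ 'narrow', N 'performance'. That is the internal structure of a noun phrase, so the label is NP.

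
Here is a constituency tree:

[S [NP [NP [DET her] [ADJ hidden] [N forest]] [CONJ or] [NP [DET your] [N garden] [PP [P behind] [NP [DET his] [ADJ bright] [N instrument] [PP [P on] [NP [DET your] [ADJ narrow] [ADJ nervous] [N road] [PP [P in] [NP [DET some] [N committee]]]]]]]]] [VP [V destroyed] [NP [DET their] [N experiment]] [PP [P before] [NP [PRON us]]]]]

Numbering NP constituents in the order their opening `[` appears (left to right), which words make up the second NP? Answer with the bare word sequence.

Opening `[NP` markers occur at word positions 1, 1, 5, 8, 12, 17, 20, 23; the second of these opens the constituent [NP her hidden forest].

her hidden forest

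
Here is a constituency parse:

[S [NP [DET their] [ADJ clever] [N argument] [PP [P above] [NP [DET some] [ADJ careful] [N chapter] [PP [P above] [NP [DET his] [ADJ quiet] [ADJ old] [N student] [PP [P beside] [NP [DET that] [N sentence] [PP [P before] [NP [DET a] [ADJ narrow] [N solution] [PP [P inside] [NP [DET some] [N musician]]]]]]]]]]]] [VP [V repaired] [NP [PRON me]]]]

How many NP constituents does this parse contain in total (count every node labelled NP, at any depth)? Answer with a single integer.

7

The NP constituents are: [NP their clever argument above some careful chapter above his quiet old student beside that sentence before a narrow solution inside some musician]; [NP some careful chapter above his quiet old student beside that sentence before a narrow solution inside some musician]; [NP his quiet old student beside that sentence before a narrow solution inside some musician]; [NP that sentence before a narrow solution inside some musician]; [NP a narrow solution inside some musician]; [NP some musician] …. Total: 7.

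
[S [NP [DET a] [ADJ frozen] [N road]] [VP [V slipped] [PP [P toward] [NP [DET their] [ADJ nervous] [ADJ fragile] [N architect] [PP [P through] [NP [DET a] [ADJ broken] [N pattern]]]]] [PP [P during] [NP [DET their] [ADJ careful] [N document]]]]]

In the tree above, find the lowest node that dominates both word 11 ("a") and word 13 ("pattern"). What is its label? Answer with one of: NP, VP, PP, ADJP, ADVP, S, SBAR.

NP

Word 11 lies under S → VP → PP → NP → PP → NP → DET; word 13 lies under S → VP → PP → NP → PP → NP → N. The lowest shared node is the NP.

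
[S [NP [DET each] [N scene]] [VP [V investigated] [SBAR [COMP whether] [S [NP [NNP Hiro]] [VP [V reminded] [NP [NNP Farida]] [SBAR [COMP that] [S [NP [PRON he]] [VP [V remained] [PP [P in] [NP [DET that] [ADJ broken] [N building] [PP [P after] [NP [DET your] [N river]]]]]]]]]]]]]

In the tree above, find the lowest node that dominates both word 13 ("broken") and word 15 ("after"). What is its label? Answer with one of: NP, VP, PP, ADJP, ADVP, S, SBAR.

NP

The smallest bracket enclosing both words is [NP that broken building after your river], so the label is NP.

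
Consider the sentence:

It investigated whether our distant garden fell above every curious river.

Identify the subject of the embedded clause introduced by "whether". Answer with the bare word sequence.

In the embedded clause introduced by "whether" the verb is "fell"; the NP preceding it, "our distant garden", is the subject.

our distant garden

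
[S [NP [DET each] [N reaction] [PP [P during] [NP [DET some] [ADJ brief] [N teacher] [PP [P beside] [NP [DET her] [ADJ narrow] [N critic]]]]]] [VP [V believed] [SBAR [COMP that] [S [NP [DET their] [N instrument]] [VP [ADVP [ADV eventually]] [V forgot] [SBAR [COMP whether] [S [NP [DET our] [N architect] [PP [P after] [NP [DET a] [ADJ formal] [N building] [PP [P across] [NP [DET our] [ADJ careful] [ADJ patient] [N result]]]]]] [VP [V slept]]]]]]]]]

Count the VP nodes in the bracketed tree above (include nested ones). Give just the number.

3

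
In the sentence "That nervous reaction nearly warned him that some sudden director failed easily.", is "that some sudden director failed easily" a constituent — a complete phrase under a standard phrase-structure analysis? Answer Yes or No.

Yes

The sequence corresponds to a single SBAR node — the subordinate clause "that some sudden director failed easily".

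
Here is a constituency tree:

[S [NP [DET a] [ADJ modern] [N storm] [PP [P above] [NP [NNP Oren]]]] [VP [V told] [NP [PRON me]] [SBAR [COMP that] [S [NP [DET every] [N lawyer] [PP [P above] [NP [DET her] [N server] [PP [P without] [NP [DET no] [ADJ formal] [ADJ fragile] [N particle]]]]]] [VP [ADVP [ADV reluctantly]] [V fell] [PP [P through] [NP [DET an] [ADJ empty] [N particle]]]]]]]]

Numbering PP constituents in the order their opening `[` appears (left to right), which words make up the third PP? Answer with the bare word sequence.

In left-to-right order the PP constituents are "above Oren"; "above her server without no formal fragile particle"; "without no formal fragile particle"; "through an empty particle". Number 3 is "without no formal fragile particle".

without no formal fragile particle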